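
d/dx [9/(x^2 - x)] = 9*(1 - 2*x)/(x^2*(x - 1)^2)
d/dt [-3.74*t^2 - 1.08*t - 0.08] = -7.48*t - 1.08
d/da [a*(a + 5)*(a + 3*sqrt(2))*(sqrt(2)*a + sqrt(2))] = 4*sqrt(2)*a^3 + 18*a^2 + 18*sqrt(2)*a^2 + 10*sqrt(2)*a + 72*a + 30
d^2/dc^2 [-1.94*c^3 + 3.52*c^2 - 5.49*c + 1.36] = 7.04 - 11.64*c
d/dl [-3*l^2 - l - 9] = -6*l - 1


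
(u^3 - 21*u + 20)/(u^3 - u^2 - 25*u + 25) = (u - 4)/(u - 5)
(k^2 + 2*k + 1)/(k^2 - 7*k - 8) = (k + 1)/(k - 8)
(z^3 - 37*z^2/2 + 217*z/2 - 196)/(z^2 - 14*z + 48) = (2*z^2 - 21*z + 49)/(2*(z - 6))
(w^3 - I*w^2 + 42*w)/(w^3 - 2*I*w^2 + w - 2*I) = w*(w^2 - I*w + 42)/(w^3 - 2*I*w^2 + w - 2*I)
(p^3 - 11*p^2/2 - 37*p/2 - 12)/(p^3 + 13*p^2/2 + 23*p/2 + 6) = (p - 8)/(p + 4)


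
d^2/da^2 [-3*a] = 0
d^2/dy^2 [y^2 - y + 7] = 2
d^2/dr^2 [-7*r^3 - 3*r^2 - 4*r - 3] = -42*r - 6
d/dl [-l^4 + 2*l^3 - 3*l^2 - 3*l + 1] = -4*l^3 + 6*l^2 - 6*l - 3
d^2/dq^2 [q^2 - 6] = 2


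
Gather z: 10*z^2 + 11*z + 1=10*z^2 + 11*z + 1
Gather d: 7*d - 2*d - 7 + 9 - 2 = 5*d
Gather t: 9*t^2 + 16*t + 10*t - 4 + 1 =9*t^2 + 26*t - 3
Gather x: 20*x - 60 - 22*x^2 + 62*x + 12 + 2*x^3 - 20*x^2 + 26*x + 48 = 2*x^3 - 42*x^2 + 108*x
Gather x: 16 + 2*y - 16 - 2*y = 0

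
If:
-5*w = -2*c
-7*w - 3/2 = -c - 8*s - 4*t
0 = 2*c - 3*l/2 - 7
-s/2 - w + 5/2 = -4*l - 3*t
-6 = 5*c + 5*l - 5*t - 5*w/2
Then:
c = 13213/5642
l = -4356/2821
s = -709/14105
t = 21572/14105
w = 13213/14105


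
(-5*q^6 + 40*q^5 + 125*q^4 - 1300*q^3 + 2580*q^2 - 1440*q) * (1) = -5*q^6 + 40*q^5 + 125*q^4 - 1300*q^3 + 2580*q^2 - 1440*q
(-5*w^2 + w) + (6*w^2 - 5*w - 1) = w^2 - 4*w - 1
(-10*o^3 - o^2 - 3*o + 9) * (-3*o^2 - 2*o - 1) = 30*o^5 + 23*o^4 + 21*o^3 - 20*o^2 - 15*o - 9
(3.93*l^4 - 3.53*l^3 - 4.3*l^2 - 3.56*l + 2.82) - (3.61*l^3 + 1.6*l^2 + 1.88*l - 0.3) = 3.93*l^4 - 7.14*l^3 - 5.9*l^2 - 5.44*l + 3.12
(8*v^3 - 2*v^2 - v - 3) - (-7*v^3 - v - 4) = 15*v^3 - 2*v^2 + 1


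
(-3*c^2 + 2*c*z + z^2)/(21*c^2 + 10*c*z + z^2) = (-c + z)/(7*c + z)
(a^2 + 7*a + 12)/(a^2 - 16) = (a + 3)/(a - 4)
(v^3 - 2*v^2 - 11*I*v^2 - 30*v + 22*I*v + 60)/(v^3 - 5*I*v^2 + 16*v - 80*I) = (v^2 + v*(-2 - 6*I) + 12*I)/(v^2 + 16)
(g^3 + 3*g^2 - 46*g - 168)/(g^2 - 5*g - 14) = (g^2 + 10*g + 24)/(g + 2)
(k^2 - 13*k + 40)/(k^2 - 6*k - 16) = (k - 5)/(k + 2)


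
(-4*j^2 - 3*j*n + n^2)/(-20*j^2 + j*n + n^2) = (j + n)/(5*j + n)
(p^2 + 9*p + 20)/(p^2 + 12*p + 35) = (p + 4)/(p + 7)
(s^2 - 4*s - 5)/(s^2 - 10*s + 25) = (s + 1)/(s - 5)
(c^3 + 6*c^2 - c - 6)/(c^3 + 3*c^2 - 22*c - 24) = (c - 1)/(c - 4)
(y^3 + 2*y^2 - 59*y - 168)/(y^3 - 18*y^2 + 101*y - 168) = (y^2 + 10*y + 21)/(y^2 - 10*y + 21)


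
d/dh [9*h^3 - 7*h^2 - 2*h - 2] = 27*h^2 - 14*h - 2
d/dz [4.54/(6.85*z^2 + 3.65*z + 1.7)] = (-62.198*z - 16.571)/(6.85*z^2 + 3.65*z + 1.7)^2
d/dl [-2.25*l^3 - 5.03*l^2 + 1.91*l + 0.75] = -6.75*l^2 - 10.06*l + 1.91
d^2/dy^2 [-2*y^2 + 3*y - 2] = -4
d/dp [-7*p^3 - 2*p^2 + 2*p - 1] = -21*p^2 - 4*p + 2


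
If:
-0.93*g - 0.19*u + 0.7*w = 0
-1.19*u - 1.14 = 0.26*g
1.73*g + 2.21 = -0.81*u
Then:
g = -0.92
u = -0.76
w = -1.43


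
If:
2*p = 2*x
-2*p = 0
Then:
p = 0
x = 0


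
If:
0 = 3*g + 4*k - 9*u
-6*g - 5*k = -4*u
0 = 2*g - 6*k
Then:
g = 0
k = 0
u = 0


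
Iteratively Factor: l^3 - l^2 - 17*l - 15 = (l + 1)*(l^2 - 2*l - 15) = (l + 1)*(l + 3)*(l - 5)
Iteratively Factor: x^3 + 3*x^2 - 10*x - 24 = (x - 3)*(x^2 + 6*x + 8) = (x - 3)*(x + 4)*(x + 2)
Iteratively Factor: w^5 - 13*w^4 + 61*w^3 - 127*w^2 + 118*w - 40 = (w - 5)*(w^4 - 8*w^3 + 21*w^2 - 22*w + 8) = (w - 5)*(w - 2)*(w^3 - 6*w^2 + 9*w - 4) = (w - 5)*(w - 2)*(w - 1)*(w^2 - 5*w + 4) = (w - 5)*(w - 2)*(w - 1)^2*(w - 4)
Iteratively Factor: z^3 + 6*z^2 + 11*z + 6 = (z + 1)*(z^2 + 5*z + 6) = (z + 1)*(z + 2)*(z + 3)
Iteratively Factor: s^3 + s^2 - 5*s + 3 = (s - 1)*(s^2 + 2*s - 3) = (s - 1)^2*(s + 3)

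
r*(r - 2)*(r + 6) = r^3 + 4*r^2 - 12*r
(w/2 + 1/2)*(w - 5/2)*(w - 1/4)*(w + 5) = w^4/2 + 13*w^3/8 - 87*w^2/16 - 5*w + 25/16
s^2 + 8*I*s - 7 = (s + I)*(s + 7*I)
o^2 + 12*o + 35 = (o + 5)*(o + 7)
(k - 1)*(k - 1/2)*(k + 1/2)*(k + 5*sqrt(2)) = k^4 - k^3 + 5*sqrt(2)*k^3 - 5*sqrt(2)*k^2 - k^2/4 - 5*sqrt(2)*k/4 + k/4 + 5*sqrt(2)/4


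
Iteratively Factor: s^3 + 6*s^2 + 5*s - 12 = (s - 1)*(s^2 + 7*s + 12) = (s - 1)*(s + 4)*(s + 3)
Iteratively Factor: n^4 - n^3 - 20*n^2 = (n - 5)*(n^3 + 4*n^2) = n*(n - 5)*(n^2 + 4*n) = n^2*(n - 5)*(n + 4)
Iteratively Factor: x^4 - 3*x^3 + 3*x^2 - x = (x - 1)*(x^3 - 2*x^2 + x) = (x - 1)^2*(x^2 - x) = x*(x - 1)^2*(x - 1)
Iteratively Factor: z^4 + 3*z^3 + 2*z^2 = (z + 2)*(z^3 + z^2) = z*(z + 2)*(z^2 + z) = z*(z + 1)*(z + 2)*(z)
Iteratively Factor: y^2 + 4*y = (y)*(y + 4)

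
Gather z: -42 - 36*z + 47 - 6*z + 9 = 14 - 42*z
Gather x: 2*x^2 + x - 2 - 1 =2*x^2 + x - 3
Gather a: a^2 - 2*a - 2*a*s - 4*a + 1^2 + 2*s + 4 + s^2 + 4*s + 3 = a^2 + a*(-2*s - 6) + s^2 + 6*s + 8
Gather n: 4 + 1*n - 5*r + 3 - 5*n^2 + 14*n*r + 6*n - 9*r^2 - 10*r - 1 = -5*n^2 + n*(14*r + 7) - 9*r^2 - 15*r + 6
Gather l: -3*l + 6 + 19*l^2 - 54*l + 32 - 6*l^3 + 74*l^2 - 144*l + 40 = -6*l^3 + 93*l^2 - 201*l + 78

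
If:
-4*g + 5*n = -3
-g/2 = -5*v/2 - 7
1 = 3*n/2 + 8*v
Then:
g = 243/28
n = 222/35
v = -149/140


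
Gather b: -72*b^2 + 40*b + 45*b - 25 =-72*b^2 + 85*b - 25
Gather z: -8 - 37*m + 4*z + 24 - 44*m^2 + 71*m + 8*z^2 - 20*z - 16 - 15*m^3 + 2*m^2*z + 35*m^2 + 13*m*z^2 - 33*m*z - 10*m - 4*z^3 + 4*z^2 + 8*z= -15*m^3 - 9*m^2 + 24*m - 4*z^3 + z^2*(13*m + 12) + z*(2*m^2 - 33*m - 8)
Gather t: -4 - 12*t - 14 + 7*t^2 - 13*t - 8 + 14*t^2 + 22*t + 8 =21*t^2 - 3*t - 18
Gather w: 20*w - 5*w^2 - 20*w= -5*w^2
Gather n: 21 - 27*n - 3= 18 - 27*n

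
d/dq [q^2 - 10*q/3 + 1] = 2*q - 10/3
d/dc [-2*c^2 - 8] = -4*c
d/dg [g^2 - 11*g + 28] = 2*g - 11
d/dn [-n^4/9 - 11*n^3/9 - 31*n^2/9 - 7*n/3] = -4*n^3/9 - 11*n^2/3 - 62*n/9 - 7/3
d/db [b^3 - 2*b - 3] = 3*b^2 - 2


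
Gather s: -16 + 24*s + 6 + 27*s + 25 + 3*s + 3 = 54*s + 18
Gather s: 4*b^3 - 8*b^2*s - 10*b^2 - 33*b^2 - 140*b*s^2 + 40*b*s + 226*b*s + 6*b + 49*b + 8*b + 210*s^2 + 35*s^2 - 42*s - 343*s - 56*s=4*b^3 - 43*b^2 + 63*b + s^2*(245 - 140*b) + s*(-8*b^2 + 266*b - 441)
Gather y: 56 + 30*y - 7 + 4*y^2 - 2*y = 4*y^2 + 28*y + 49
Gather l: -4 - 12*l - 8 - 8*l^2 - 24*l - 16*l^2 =-24*l^2 - 36*l - 12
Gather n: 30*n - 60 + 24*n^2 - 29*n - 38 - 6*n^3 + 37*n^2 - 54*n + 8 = -6*n^3 + 61*n^2 - 53*n - 90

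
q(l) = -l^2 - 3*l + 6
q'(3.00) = -9.00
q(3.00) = -12.00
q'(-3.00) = 3.00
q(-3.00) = 6.00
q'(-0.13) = -2.74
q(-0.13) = 6.37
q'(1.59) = -6.18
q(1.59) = -1.30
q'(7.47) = -17.94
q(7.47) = -72.21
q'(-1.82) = 0.64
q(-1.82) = 8.15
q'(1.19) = -5.38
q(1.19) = 1.01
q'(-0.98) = -1.04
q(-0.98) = 7.98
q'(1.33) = -5.66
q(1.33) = 0.24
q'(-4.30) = 5.60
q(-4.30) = 0.41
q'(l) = -2*l - 3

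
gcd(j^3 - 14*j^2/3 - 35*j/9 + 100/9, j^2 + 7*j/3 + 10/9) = j + 5/3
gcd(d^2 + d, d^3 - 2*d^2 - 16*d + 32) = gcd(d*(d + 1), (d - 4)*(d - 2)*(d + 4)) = 1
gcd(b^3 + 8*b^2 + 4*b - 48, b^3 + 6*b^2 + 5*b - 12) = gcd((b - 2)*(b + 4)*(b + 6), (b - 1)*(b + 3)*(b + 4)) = b + 4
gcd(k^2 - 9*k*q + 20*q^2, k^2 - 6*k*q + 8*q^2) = -k + 4*q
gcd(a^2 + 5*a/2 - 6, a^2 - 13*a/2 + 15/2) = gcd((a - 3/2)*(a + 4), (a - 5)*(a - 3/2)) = a - 3/2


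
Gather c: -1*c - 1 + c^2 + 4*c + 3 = c^2 + 3*c + 2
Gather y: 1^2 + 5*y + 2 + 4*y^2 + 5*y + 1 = 4*y^2 + 10*y + 4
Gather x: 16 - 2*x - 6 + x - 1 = 9 - x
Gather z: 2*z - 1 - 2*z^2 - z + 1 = -2*z^2 + z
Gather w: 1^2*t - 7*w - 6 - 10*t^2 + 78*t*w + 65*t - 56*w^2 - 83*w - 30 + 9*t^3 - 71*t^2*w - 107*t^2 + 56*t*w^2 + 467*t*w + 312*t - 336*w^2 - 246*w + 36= 9*t^3 - 117*t^2 + 378*t + w^2*(56*t - 392) + w*(-71*t^2 + 545*t - 336)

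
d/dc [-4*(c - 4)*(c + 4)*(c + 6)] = -12*c^2 - 48*c + 64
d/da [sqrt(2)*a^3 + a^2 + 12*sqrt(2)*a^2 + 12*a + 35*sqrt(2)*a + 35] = 3*sqrt(2)*a^2 + 2*a + 24*sqrt(2)*a + 12 + 35*sqrt(2)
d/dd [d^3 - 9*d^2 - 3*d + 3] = 3*d^2 - 18*d - 3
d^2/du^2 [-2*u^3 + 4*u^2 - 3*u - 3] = 8 - 12*u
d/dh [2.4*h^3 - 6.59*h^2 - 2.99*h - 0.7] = 7.2*h^2 - 13.18*h - 2.99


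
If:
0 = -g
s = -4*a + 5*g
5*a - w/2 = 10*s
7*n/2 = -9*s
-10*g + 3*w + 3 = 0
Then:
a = -1/90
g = 0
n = -4/35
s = 2/45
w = -1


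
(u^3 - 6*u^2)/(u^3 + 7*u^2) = (u - 6)/(u + 7)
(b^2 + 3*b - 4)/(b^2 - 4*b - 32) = (b - 1)/(b - 8)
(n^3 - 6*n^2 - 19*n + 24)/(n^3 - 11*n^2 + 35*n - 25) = (n^2 - 5*n - 24)/(n^2 - 10*n + 25)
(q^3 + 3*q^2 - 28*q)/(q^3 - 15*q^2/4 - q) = 4*(q + 7)/(4*q + 1)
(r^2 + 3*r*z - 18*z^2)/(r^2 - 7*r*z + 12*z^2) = (-r - 6*z)/(-r + 4*z)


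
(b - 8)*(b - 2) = b^2 - 10*b + 16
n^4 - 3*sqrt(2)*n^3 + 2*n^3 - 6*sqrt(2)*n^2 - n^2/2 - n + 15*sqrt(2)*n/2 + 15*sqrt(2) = (n + 2)*(n - 5*sqrt(2)/2)*(n - 3*sqrt(2)/2)*(n + sqrt(2))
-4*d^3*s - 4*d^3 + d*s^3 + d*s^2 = (-2*d + s)*(2*d + s)*(d*s + d)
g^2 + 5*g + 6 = (g + 2)*(g + 3)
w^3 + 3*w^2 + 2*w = w*(w + 1)*(w + 2)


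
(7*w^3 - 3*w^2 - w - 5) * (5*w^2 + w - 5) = 35*w^5 - 8*w^4 - 43*w^3 - 11*w^2 + 25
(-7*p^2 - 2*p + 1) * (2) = -14*p^2 - 4*p + 2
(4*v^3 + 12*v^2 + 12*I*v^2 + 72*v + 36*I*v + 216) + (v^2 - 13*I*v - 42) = 4*v^3 + 13*v^2 + 12*I*v^2 + 72*v + 23*I*v + 174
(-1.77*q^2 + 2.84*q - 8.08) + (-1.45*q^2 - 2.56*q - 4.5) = -3.22*q^2 + 0.28*q - 12.58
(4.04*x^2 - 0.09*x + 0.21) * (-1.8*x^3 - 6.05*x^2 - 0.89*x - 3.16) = -7.272*x^5 - 24.28*x^4 - 3.4291*x^3 - 13.9568*x^2 + 0.0975*x - 0.6636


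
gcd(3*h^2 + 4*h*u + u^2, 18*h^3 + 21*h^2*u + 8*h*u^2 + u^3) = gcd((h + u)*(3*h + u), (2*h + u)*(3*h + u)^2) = 3*h + u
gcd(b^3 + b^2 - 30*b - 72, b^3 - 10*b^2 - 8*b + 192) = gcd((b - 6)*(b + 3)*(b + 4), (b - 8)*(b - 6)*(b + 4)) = b^2 - 2*b - 24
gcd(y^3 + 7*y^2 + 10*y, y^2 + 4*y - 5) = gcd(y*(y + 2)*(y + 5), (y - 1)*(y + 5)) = y + 5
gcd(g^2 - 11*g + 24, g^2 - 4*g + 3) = g - 3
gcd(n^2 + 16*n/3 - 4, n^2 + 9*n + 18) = n + 6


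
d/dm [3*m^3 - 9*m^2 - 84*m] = 9*m^2 - 18*m - 84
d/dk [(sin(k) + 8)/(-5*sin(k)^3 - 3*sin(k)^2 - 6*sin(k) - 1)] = (10*sin(k)^3 + 123*sin(k)^2 + 48*sin(k) + 47)*cos(k)/(5*sin(k)^3 + 3*sin(k)^2 + 6*sin(k) + 1)^2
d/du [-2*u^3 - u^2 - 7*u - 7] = -6*u^2 - 2*u - 7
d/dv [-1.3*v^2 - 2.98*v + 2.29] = -2.6*v - 2.98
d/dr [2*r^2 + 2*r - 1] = 4*r + 2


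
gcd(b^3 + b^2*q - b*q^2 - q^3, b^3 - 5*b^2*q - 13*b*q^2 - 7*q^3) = b^2 + 2*b*q + q^2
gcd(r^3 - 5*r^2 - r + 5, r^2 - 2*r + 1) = r - 1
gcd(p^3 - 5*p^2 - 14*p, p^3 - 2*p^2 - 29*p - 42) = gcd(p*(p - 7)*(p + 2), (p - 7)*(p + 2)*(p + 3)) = p^2 - 5*p - 14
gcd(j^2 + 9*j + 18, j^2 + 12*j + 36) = j + 6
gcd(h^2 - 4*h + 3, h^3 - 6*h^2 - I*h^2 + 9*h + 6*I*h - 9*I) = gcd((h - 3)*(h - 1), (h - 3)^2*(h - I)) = h - 3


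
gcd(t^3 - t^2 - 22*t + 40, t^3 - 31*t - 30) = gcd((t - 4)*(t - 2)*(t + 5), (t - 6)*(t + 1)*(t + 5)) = t + 5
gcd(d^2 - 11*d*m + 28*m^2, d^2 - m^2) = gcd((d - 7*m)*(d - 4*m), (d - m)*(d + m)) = 1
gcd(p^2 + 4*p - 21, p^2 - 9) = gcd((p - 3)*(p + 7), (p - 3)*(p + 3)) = p - 3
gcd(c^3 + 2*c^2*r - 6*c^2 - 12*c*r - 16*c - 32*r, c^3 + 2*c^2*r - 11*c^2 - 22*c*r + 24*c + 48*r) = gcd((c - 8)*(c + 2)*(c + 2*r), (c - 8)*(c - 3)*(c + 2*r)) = c^2 + 2*c*r - 8*c - 16*r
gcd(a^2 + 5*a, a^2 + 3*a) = a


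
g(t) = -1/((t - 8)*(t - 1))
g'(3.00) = -0.03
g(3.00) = 0.10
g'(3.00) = -0.03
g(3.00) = 0.10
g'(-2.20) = -0.01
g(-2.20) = -0.03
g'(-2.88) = -0.01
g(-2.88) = -0.02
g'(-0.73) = -0.05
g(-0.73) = -0.07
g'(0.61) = -0.94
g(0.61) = -0.35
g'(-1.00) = -0.03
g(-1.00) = -0.06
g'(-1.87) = -0.02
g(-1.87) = -0.04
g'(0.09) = -0.17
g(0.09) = -0.14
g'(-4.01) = -0.00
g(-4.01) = -0.02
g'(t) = 1/((t - 8)*(t - 1)^2) + 1/((t - 8)^2*(t - 1)) = (2*t - 9)/((t - 8)^2*(t - 1)^2)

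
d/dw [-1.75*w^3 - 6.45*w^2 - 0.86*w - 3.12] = -5.25*w^2 - 12.9*w - 0.86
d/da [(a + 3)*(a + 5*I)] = 2*a + 3 + 5*I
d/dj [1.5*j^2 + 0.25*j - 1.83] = 3.0*j + 0.25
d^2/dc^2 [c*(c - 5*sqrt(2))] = 2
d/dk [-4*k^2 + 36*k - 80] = 36 - 8*k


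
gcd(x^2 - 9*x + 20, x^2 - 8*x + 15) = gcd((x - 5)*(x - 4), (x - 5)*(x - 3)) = x - 5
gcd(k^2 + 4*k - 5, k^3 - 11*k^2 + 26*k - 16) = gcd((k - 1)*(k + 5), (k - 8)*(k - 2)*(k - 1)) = k - 1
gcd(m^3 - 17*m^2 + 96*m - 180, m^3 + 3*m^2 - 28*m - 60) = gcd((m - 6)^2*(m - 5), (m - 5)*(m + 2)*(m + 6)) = m - 5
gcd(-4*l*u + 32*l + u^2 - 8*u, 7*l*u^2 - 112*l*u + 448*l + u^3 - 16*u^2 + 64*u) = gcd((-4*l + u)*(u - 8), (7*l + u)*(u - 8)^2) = u - 8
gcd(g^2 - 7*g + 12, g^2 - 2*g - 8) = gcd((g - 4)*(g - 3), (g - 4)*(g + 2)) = g - 4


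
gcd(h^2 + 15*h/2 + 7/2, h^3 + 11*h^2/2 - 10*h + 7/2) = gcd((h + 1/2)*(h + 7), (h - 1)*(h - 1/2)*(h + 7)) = h + 7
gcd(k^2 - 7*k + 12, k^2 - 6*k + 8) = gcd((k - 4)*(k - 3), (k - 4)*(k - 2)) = k - 4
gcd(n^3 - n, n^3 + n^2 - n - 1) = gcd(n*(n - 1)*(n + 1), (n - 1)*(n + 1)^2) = n^2 - 1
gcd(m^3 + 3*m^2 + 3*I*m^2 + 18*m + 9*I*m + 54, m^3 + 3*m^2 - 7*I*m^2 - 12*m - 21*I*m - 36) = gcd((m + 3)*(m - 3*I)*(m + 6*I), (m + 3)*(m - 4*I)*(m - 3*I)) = m^2 + m*(3 - 3*I) - 9*I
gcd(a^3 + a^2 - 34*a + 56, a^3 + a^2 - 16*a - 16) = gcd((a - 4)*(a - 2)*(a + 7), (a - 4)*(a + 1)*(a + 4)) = a - 4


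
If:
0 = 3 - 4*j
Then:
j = 3/4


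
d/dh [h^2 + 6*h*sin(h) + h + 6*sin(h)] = 6*h*cos(h) + 2*h + 6*sqrt(2)*sin(h + pi/4) + 1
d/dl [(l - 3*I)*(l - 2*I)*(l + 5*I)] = 3*l^2 + 19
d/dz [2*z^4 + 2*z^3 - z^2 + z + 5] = 8*z^3 + 6*z^2 - 2*z + 1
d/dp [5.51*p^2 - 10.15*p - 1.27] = 11.02*p - 10.15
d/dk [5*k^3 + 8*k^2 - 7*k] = 15*k^2 + 16*k - 7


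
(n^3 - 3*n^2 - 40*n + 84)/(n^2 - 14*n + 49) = (n^2 + 4*n - 12)/(n - 7)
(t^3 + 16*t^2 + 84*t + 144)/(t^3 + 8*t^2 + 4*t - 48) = (t + 6)/(t - 2)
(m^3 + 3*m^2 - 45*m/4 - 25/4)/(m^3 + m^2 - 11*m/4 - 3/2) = (2*m^2 + 5*m - 25)/(2*m^2 + m - 6)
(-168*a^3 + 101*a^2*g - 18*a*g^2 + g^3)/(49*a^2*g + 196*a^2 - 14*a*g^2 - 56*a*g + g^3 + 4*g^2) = (-24*a^2 + 11*a*g - g^2)/(7*a*g + 28*a - g^2 - 4*g)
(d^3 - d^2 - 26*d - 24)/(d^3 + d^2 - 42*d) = (d^2 + 5*d + 4)/(d*(d + 7))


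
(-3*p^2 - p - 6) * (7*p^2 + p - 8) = -21*p^4 - 10*p^3 - 19*p^2 + 2*p + 48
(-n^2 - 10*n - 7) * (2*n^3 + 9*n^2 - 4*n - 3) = -2*n^5 - 29*n^4 - 100*n^3 - 20*n^2 + 58*n + 21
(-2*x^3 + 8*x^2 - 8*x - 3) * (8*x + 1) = -16*x^4 + 62*x^3 - 56*x^2 - 32*x - 3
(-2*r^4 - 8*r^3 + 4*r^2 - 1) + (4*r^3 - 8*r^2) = -2*r^4 - 4*r^3 - 4*r^2 - 1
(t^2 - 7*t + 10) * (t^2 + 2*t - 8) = t^4 - 5*t^3 - 12*t^2 + 76*t - 80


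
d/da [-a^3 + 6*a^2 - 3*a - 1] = -3*a^2 + 12*a - 3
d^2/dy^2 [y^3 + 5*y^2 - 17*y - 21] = 6*y + 10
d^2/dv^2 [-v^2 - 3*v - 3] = -2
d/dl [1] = 0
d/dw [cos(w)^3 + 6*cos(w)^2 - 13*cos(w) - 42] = (-3*cos(w)^2 - 12*cos(w) + 13)*sin(w)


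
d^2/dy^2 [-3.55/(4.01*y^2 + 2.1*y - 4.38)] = (114.16871*y^2 + 59.7891*y - 3.55*(8.02*y + 2.1)*(16.04*y + 4.2) - 124.70298)/(4.01*y^2 + 2.1*y - 4.38)^3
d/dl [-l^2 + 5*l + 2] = 5 - 2*l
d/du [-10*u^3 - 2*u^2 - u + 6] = -30*u^2 - 4*u - 1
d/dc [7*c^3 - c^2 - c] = 21*c^2 - 2*c - 1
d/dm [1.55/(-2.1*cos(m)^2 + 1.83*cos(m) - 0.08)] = (2.8365 - 6.51*cos(m))*sin(m)/(2.1*cos(m)^2 - 1.83*cos(m) + 0.08)^2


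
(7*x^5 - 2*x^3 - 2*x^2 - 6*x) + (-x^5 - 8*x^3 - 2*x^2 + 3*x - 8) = 6*x^5 - 10*x^3 - 4*x^2 - 3*x - 8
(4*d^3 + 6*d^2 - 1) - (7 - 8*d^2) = 4*d^3 + 14*d^2 - 8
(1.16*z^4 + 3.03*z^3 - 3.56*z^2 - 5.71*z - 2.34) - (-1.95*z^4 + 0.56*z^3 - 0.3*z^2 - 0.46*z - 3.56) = 3.11*z^4 + 2.47*z^3 - 3.26*z^2 - 5.25*z + 1.22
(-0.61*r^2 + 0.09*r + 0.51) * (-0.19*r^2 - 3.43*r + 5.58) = 0.1159*r^4 + 2.0752*r^3 - 3.8094*r^2 - 1.2471*r + 2.8458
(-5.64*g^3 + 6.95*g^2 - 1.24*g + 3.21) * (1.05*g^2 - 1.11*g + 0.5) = -5.922*g^5 + 13.5579*g^4 - 11.8365*g^3 + 8.2219*g^2 - 4.1831*g + 1.605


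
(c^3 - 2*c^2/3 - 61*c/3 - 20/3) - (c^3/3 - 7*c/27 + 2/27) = 2*c^3/3 - 2*c^2/3 - 542*c/27 - 182/27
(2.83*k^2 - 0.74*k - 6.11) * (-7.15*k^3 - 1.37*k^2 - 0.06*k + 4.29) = -20.2345*k^5 + 1.4139*k^4 + 44.5305*k^3 + 20.5558*k^2 - 2.808*k - 26.2119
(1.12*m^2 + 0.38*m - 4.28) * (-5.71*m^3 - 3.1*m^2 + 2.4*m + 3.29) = -6.3952*m^5 - 5.6418*m^4 + 25.9488*m^3 + 17.8648*m^2 - 9.0218*m - 14.0812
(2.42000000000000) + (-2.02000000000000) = 0.400000000000000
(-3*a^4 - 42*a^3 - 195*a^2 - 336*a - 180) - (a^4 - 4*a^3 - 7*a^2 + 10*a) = -4*a^4 - 38*a^3 - 188*a^2 - 346*a - 180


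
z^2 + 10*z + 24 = (z + 4)*(z + 6)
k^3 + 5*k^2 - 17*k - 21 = (k - 3)*(k + 1)*(k + 7)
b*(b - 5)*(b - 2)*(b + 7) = b^4 - 39*b^2 + 70*b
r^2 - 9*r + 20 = (r - 5)*(r - 4)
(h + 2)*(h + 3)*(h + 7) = h^3 + 12*h^2 + 41*h + 42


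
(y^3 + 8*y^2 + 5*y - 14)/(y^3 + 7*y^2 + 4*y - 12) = (y + 7)/(y + 6)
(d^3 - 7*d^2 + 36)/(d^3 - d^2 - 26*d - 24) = (d^2 - d - 6)/(d^2 + 5*d + 4)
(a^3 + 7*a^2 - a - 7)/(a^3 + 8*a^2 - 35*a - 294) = (a^2 - 1)/(a^2 + a - 42)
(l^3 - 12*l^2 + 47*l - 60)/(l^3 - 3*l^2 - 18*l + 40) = (l^2 - 7*l + 12)/(l^2 + 2*l - 8)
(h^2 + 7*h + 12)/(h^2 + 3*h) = (h + 4)/h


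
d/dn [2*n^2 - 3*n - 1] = 4*n - 3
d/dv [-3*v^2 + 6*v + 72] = 6 - 6*v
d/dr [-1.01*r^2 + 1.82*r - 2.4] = 1.82 - 2.02*r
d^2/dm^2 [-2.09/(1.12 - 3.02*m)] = 38.123272/(3.02*m - 1.12)^3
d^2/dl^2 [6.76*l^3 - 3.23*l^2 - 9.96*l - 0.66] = 40.56*l - 6.46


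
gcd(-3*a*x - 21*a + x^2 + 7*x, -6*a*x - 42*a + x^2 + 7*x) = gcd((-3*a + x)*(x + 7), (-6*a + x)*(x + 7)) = x + 7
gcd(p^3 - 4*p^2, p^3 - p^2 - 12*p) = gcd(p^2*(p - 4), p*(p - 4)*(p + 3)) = p^2 - 4*p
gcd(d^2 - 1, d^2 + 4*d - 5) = d - 1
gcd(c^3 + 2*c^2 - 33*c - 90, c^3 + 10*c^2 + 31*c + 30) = c^2 + 8*c + 15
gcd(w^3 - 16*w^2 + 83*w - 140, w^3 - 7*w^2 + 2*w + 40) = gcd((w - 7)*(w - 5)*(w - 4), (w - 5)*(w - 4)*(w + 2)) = w^2 - 9*w + 20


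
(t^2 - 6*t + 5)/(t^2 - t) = (t - 5)/t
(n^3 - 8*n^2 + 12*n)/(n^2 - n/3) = 3*(n^2 - 8*n + 12)/(3*n - 1)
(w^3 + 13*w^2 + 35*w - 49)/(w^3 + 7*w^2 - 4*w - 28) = (w^2 + 6*w - 7)/(w^2 - 4)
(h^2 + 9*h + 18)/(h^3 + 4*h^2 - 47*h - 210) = (h + 3)/(h^2 - 2*h - 35)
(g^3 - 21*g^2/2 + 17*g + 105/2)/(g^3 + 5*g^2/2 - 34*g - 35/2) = (2*g^2 - 11*g - 21)/(2*g^2 + 15*g + 7)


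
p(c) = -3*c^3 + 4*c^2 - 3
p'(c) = -9*c^2 + 8*c = c*(8 - 9*c)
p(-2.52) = 70.41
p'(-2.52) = -77.31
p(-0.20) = -2.82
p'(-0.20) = -1.96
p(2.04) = -11.82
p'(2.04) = -21.13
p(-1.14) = 6.64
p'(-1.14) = -20.82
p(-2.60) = 76.77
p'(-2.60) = -81.64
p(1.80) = -7.54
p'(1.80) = -14.76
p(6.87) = -786.94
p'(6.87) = -369.81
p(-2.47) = 66.61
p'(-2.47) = -74.67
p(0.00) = -3.00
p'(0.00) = 0.00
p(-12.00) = 5757.00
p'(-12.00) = -1392.00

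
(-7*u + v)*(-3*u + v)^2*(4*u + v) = -252*u^4 + 141*u^3*v - u^2*v^2 - 9*u*v^3 + v^4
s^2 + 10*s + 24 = (s + 4)*(s + 6)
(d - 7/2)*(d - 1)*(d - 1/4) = d^3 - 19*d^2/4 + 37*d/8 - 7/8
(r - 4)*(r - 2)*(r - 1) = r^3 - 7*r^2 + 14*r - 8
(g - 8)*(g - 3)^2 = g^3 - 14*g^2 + 57*g - 72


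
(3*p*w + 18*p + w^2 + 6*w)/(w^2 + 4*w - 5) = (3*p*w + 18*p + w^2 + 6*w)/(w^2 + 4*w - 5)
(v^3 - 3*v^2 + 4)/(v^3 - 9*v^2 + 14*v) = (v^2 - v - 2)/(v*(v - 7))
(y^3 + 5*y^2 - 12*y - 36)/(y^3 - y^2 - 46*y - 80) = (y^2 + 3*y - 18)/(y^2 - 3*y - 40)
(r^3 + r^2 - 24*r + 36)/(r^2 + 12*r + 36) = (r^2 - 5*r + 6)/(r + 6)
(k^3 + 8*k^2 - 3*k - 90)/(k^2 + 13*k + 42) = (k^2 + 2*k - 15)/(k + 7)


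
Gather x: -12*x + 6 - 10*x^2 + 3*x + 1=-10*x^2 - 9*x + 7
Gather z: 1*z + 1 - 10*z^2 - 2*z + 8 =-10*z^2 - z + 9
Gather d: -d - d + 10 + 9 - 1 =18 - 2*d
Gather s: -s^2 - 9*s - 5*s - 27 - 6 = -s^2 - 14*s - 33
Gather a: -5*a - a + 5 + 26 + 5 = 36 - 6*a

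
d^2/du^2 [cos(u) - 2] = -cos(u)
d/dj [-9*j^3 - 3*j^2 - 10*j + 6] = -27*j^2 - 6*j - 10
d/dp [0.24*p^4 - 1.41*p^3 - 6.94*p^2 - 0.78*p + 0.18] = 0.96*p^3 - 4.23*p^2 - 13.88*p - 0.78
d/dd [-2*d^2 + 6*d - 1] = 6 - 4*d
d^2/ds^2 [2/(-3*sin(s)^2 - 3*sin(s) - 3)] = 2*(4*sin(s)^3 + 3*sin(s)^2 - 9*sin(s) - 7)*sin(s)/(3*(sin(s)^2 + sin(s) + 1)^3)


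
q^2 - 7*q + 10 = (q - 5)*(q - 2)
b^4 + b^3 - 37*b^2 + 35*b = b*(b - 5)*(b - 1)*(b + 7)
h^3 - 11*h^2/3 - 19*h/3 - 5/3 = (h - 5)*(h + 1/3)*(h + 1)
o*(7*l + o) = 7*l*o + o^2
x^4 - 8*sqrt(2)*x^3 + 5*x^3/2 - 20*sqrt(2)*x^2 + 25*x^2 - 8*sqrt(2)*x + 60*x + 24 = (x + 1/2)*(x + 2)*(x - 6*sqrt(2))*(x - 2*sqrt(2))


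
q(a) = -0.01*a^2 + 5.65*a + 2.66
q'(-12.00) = 5.89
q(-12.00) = -66.58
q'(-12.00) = 5.89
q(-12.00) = -66.58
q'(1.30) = 5.62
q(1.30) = 9.99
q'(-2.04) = 5.69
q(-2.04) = -8.91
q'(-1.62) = 5.68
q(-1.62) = -6.52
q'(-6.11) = 5.77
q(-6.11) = -32.23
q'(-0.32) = 5.66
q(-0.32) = 0.85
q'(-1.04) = 5.67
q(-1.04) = -3.23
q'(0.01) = 5.65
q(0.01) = 2.72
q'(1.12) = 5.63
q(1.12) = 8.98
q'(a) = 5.65 - 0.02*a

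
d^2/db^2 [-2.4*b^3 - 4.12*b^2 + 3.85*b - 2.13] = -14.4*b - 8.24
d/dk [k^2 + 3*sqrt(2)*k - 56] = 2*k + 3*sqrt(2)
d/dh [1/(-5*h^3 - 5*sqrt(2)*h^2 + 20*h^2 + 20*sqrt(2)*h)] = (3*h^2 - 8*h + 2*sqrt(2)*h - 4*sqrt(2))/(5*h^2*(h^2 - 4*h + sqrt(2)*h - 4*sqrt(2))^2)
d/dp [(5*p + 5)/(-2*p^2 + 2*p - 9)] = 5*(2*p^2 + 4*p - 11)/(4*p^4 - 8*p^3 + 40*p^2 - 36*p + 81)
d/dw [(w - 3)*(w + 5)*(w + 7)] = 3*w^2 + 18*w - 1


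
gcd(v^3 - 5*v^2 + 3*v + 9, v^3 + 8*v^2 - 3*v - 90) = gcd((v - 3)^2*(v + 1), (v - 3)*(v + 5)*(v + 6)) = v - 3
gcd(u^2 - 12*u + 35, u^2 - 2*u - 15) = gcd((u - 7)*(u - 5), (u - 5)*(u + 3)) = u - 5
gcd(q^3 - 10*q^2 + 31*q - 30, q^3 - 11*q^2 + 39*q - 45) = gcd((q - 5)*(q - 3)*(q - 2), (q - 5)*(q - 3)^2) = q^2 - 8*q + 15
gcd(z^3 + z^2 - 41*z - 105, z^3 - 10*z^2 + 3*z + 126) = z^2 - 4*z - 21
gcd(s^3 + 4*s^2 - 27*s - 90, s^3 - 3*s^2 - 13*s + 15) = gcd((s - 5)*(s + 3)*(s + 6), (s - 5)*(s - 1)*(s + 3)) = s^2 - 2*s - 15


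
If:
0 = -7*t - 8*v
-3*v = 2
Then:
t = 16/21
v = -2/3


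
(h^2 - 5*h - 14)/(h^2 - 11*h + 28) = (h + 2)/(h - 4)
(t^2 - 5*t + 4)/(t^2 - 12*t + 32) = (t - 1)/(t - 8)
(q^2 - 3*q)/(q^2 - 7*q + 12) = q/(q - 4)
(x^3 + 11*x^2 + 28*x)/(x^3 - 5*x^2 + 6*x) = (x^2 + 11*x + 28)/(x^2 - 5*x + 6)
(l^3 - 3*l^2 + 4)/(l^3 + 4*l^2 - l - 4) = (l^2 - 4*l + 4)/(l^2 + 3*l - 4)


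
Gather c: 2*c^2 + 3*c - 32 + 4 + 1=2*c^2 + 3*c - 27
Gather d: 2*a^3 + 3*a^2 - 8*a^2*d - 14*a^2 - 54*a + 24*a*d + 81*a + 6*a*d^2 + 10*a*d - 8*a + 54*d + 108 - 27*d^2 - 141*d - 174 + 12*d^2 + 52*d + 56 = 2*a^3 - 11*a^2 + 19*a + d^2*(6*a - 15) + d*(-8*a^2 + 34*a - 35) - 10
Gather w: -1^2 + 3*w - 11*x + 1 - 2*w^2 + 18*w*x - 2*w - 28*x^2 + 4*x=-2*w^2 + w*(18*x + 1) - 28*x^2 - 7*x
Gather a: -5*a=-5*a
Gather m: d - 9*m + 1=d - 9*m + 1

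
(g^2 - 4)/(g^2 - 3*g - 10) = (g - 2)/(g - 5)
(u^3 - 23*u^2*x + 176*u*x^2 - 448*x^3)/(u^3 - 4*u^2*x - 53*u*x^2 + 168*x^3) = (-u^2 + 15*u*x - 56*x^2)/(-u^2 - 4*u*x + 21*x^2)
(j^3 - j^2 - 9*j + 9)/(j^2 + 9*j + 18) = (j^2 - 4*j + 3)/(j + 6)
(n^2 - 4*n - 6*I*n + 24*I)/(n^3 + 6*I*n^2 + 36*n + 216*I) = (n - 4)/(n^2 + 12*I*n - 36)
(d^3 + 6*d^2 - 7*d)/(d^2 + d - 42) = d*(d - 1)/(d - 6)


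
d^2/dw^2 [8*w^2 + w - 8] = 16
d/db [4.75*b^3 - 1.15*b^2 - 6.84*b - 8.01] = 14.25*b^2 - 2.3*b - 6.84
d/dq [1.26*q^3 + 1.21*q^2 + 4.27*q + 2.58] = 3.78*q^2 + 2.42*q + 4.27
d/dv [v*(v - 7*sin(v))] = -7*v*cos(v) + 2*v - 7*sin(v)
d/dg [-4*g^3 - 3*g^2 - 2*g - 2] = -12*g^2 - 6*g - 2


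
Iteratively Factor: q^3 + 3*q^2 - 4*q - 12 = (q - 2)*(q^2 + 5*q + 6) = (q - 2)*(q + 3)*(q + 2)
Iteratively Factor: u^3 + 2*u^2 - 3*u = (u + 3)*(u^2 - u) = u*(u + 3)*(u - 1)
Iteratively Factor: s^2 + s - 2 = (s - 1)*(s + 2)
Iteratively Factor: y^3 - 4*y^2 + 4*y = (y)*(y^2 - 4*y + 4) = y*(y - 2)*(y - 2)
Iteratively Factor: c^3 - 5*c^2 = (c)*(c^2 - 5*c) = c*(c - 5)*(c)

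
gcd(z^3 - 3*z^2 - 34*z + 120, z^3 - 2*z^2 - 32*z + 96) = z^2 + 2*z - 24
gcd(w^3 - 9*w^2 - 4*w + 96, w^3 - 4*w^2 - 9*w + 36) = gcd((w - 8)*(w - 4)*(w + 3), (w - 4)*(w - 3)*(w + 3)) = w^2 - w - 12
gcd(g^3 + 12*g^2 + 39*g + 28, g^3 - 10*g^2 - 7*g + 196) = g + 4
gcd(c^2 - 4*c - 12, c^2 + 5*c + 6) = c + 2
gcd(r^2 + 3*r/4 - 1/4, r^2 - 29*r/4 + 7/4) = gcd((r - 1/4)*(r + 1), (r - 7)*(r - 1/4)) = r - 1/4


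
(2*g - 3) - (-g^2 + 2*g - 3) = g^2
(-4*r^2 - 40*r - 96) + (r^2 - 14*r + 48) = -3*r^2 - 54*r - 48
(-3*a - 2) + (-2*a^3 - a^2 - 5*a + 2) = -2*a^3 - a^2 - 8*a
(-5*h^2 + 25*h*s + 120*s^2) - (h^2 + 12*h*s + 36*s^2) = -6*h^2 + 13*h*s + 84*s^2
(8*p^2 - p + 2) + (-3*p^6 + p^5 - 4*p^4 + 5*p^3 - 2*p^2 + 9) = -3*p^6 + p^5 - 4*p^4 + 5*p^3 + 6*p^2 - p + 11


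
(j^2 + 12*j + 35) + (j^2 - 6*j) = 2*j^2 + 6*j + 35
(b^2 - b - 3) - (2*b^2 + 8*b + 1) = -b^2 - 9*b - 4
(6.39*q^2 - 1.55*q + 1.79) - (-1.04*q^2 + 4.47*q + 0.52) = 7.43*q^2 - 6.02*q + 1.27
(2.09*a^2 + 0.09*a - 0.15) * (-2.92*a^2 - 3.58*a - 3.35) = -6.1028*a^4 - 7.745*a^3 - 6.8857*a^2 + 0.2355*a + 0.5025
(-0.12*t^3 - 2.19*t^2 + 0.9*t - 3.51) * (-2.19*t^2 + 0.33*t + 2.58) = 0.2628*t^5 + 4.7565*t^4 - 3.0033*t^3 + 2.3337*t^2 + 1.1637*t - 9.0558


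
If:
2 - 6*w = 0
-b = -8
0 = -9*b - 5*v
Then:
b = 8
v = -72/5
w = 1/3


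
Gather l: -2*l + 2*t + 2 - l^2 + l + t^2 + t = -l^2 - l + t^2 + 3*t + 2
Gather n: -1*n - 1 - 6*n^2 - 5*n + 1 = -6*n^2 - 6*n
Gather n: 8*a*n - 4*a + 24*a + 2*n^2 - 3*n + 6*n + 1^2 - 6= 20*a + 2*n^2 + n*(8*a + 3) - 5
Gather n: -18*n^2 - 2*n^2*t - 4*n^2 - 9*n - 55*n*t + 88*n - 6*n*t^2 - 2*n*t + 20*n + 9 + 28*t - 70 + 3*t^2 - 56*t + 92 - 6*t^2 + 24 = n^2*(-2*t - 22) + n*(-6*t^2 - 57*t + 99) - 3*t^2 - 28*t + 55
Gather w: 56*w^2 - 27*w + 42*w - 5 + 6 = 56*w^2 + 15*w + 1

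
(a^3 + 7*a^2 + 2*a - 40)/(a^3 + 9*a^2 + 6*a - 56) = (a + 5)/(a + 7)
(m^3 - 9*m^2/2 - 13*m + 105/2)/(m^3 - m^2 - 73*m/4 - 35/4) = 2*(m - 3)/(2*m + 1)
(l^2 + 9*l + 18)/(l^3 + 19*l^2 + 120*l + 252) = (l + 3)/(l^2 + 13*l + 42)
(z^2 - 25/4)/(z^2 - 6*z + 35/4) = (2*z + 5)/(2*z - 7)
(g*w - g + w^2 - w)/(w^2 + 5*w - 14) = (g*w - g + w^2 - w)/(w^2 + 5*w - 14)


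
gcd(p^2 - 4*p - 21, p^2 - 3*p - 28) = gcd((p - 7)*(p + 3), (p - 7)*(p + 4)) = p - 7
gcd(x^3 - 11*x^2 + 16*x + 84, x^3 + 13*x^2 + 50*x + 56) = x + 2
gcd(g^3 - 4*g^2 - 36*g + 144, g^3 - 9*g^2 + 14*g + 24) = g^2 - 10*g + 24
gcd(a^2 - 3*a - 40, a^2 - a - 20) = 1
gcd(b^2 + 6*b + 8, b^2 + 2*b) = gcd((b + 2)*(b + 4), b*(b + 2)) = b + 2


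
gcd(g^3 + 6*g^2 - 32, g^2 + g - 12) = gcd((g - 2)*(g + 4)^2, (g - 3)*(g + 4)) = g + 4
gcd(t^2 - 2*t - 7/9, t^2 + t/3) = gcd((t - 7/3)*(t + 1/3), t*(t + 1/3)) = t + 1/3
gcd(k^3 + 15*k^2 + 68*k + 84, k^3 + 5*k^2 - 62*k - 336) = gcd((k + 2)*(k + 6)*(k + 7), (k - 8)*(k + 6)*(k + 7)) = k^2 + 13*k + 42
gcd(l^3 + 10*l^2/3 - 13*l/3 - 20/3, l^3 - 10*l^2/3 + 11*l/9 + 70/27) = l - 5/3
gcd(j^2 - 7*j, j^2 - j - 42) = j - 7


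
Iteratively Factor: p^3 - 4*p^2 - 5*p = (p)*(p^2 - 4*p - 5) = p*(p + 1)*(p - 5)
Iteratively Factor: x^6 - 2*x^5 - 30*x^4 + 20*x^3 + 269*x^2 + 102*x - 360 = (x - 1)*(x^5 - x^4 - 31*x^3 - 11*x^2 + 258*x + 360) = (x - 1)*(x + 3)*(x^4 - 4*x^3 - 19*x^2 + 46*x + 120) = (x - 4)*(x - 1)*(x + 3)*(x^3 - 19*x - 30) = (x - 5)*(x - 4)*(x - 1)*(x + 3)*(x^2 + 5*x + 6) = (x - 5)*(x - 4)*(x - 1)*(x + 2)*(x + 3)*(x + 3)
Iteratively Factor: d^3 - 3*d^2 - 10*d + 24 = (d - 2)*(d^2 - d - 12) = (d - 2)*(d + 3)*(d - 4)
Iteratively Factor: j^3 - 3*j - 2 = (j - 2)*(j^2 + 2*j + 1) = (j - 2)*(j + 1)*(j + 1)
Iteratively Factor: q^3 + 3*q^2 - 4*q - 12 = (q + 2)*(q^2 + q - 6) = (q - 2)*(q + 2)*(q + 3)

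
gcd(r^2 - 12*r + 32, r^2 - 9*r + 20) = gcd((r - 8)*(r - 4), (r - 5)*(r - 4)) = r - 4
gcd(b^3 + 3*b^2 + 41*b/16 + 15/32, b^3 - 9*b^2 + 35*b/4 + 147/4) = b + 3/2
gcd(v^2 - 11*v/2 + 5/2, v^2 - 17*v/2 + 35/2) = v - 5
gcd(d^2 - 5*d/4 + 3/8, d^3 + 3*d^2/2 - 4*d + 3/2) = d - 1/2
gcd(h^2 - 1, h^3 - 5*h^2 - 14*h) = 1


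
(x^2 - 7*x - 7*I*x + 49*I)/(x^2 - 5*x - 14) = (x - 7*I)/(x + 2)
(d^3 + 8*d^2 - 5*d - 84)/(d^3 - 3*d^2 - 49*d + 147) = (d + 4)/(d - 7)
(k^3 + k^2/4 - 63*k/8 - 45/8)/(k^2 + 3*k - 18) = (8*k^2 + 26*k + 15)/(8*(k + 6))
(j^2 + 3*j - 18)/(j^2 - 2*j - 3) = (j + 6)/(j + 1)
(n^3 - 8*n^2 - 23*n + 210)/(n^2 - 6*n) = n - 2 - 35/n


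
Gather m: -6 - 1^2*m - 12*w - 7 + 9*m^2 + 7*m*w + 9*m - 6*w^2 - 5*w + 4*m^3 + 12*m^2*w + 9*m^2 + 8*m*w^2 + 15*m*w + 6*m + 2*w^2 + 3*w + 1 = 4*m^3 + m^2*(12*w + 18) + m*(8*w^2 + 22*w + 14) - 4*w^2 - 14*w - 12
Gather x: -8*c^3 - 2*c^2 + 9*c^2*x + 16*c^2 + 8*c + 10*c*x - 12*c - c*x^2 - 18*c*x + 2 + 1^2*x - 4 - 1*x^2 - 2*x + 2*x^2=-8*c^3 + 14*c^2 - 4*c + x^2*(1 - c) + x*(9*c^2 - 8*c - 1) - 2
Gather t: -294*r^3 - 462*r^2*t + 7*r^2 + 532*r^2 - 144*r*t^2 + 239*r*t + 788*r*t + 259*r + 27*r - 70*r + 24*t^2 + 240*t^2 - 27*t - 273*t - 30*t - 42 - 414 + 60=-294*r^3 + 539*r^2 + 216*r + t^2*(264 - 144*r) + t*(-462*r^2 + 1027*r - 330) - 396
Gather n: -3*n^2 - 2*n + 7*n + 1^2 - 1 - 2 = -3*n^2 + 5*n - 2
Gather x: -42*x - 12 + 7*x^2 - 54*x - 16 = 7*x^2 - 96*x - 28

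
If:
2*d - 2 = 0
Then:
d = 1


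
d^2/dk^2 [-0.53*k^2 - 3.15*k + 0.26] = -1.06000000000000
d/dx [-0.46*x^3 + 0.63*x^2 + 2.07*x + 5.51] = -1.38*x^2 + 1.26*x + 2.07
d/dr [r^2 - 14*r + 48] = 2*r - 14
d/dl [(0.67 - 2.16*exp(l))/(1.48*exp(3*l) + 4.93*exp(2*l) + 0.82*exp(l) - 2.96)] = (6.3936*exp(3*l) + 7.674*exp(2*l) - 6.6062*exp(l) + 5.8442)*exp(l)/(2.1904*exp(6*l) + 14.5928*exp(5*l) + 26.7321*exp(4*l) - 0.676400000000001*exp(3*l) - 28.5132*exp(2*l) - 4.8544*exp(l) + 8.7616)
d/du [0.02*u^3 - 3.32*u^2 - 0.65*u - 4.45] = 0.06*u^2 - 6.64*u - 0.65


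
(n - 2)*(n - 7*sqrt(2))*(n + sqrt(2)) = n^3 - 6*sqrt(2)*n^2 - 2*n^2 - 14*n + 12*sqrt(2)*n + 28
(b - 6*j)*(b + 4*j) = b^2 - 2*b*j - 24*j^2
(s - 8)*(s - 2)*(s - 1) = s^3 - 11*s^2 + 26*s - 16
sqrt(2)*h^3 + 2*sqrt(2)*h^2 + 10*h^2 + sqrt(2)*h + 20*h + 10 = (h + 1)*(h + 5*sqrt(2))*(sqrt(2)*h + sqrt(2))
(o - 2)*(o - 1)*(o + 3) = o^3 - 7*o + 6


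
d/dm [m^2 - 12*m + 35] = 2*m - 12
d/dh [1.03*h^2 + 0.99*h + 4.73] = 2.06*h + 0.99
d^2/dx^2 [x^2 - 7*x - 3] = 2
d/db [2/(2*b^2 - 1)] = -8*b/(2*b^2 - 1)^2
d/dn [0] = 0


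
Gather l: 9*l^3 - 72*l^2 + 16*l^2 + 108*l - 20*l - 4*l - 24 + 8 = 9*l^3 - 56*l^2 + 84*l - 16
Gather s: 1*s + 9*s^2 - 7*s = 9*s^2 - 6*s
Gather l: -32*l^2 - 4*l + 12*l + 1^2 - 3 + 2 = -32*l^2 + 8*l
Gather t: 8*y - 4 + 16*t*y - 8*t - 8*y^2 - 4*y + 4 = t*(16*y - 8) - 8*y^2 + 4*y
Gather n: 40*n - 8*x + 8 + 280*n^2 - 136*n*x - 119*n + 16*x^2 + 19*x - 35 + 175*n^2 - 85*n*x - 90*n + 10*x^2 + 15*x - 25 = 455*n^2 + n*(-221*x - 169) + 26*x^2 + 26*x - 52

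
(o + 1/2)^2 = o^2 + o + 1/4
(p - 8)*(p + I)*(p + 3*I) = p^3 - 8*p^2 + 4*I*p^2 - 3*p - 32*I*p + 24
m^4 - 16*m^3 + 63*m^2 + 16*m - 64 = (m - 8)^2*(m - 1)*(m + 1)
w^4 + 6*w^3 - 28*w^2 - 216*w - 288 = (w - 6)*(w + 2)*(w + 4)*(w + 6)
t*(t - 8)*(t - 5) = t^3 - 13*t^2 + 40*t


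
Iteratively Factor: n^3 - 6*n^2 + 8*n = (n)*(n^2 - 6*n + 8) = n*(n - 2)*(n - 4)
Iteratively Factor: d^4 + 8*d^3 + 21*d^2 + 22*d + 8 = (d + 2)*(d^3 + 6*d^2 + 9*d + 4) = (d + 1)*(d + 2)*(d^2 + 5*d + 4) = (d + 1)*(d + 2)*(d + 4)*(d + 1)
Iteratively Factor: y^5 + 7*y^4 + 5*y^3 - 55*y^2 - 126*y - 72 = (y + 4)*(y^4 + 3*y^3 - 7*y^2 - 27*y - 18) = (y + 1)*(y + 4)*(y^3 + 2*y^2 - 9*y - 18) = (y + 1)*(y + 2)*(y + 4)*(y^2 - 9) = (y - 3)*(y + 1)*(y + 2)*(y + 4)*(y + 3)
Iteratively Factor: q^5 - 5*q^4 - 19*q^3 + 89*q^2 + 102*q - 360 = (q - 5)*(q^4 - 19*q^2 - 6*q + 72) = (q - 5)*(q + 3)*(q^3 - 3*q^2 - 10*q + 24) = (q - 5)*(q + 3)^2*(q^2 - 6*q + 8) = (q - 5)*(q - 4)*(q + 3)^2*(q - 2)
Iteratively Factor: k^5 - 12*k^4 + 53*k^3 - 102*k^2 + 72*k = (k - 3)*(k^4 - 9*k^3 + 26*k^2 - 24*k) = (k - 3)^2*(k^3 - 6*k^2 + 8*k) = (k - 4)*(k - 3)^2*(k^2 - 2*k) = k*(k - 4)*(k - 3)^2*(k - 2)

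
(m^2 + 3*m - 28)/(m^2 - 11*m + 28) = (m + 7)/(m - 7)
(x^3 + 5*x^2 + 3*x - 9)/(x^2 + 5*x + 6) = (x^2 + 2*x - 3)/(x + 2)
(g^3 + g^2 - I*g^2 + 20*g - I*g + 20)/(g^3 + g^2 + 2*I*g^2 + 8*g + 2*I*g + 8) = (g - 5*I)/(g - 2*I)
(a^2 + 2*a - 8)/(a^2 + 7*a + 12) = (a - 2)/(a + 3)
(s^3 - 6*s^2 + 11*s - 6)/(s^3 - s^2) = 1 - 5/s + 6/s^2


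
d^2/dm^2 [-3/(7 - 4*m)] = 96/(4*m - 7)^3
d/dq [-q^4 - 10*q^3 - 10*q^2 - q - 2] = -4*q^3 - 30*q^2 - 20*q - 1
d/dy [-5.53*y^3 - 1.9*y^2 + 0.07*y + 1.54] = -16.59*y^2 - 3.8*y + 0.07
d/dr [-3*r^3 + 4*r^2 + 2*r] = -9*r^2 + 8*r + 2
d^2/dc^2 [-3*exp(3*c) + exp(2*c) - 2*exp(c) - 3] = (-27*exp(2*c) + 4*exp(c) - 2)*exp(c)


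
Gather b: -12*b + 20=20 - 12*b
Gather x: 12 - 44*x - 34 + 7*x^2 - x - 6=7*x^2 - 45*x - 28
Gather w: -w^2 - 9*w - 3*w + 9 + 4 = -w^2 - 12*w + 13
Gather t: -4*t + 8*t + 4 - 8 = 4*t - 4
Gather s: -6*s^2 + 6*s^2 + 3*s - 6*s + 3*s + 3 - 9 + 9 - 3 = 0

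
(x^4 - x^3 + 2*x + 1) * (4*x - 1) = 4*x^5 - 5*x^4 + x^3 + 8*x^2 + 2*x - 1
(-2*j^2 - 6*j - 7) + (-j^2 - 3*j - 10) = -3*j^2 - 9*j - 17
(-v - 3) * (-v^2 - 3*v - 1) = v^3 + 6*v^2 + 10*v + 3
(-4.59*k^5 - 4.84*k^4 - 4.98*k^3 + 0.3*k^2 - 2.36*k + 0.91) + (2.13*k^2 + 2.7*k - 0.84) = -4.59*k^5 - 4.84*k^4 - 4.98*k^3 + 2.43*k^2 + 0.34*k + 0.0700000000000001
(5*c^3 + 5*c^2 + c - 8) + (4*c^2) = 5*c^3 + 9*c^2 + c - 8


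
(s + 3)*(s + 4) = s^2 + 7*s + 12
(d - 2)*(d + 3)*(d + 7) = d^3 + 8*d^2 + d - 42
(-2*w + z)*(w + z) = -2*w^2 - w*z + z^2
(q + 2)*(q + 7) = q^2 + 9*q + 14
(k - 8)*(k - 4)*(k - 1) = k^3 - 13*k^2 + 44*k - 32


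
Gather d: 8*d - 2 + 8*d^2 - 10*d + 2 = 8*d^2 - 2*d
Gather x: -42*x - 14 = -42*x - 14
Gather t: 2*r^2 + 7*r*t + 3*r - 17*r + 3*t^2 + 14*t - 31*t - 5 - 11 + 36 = 2*r^2 - 14*r + 3*t^2 + t*(7*r - 17) + 20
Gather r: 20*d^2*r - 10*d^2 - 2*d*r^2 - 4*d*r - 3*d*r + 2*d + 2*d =-10*d^2 - 2*d*r^2 + 4*d + r*(20*d^2 - 7*d)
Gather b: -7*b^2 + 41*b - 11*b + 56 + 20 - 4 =-7*b^2 + 30*b + 72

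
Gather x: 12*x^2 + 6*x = 12*x^2 + 6*x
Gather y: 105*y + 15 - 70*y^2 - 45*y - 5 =-70*y^2 + 60*y + 10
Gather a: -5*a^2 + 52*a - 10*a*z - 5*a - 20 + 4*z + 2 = -5*a^2 + a*(47 - 10*z) + 4*z - 18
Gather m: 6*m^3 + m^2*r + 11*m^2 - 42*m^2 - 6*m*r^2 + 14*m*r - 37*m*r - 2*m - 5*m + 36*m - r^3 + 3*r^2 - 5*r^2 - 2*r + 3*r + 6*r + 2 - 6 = 6*m^3 + m^2*(r - 31) + m*(-6*r^2 - 23*r + 29) - r^3 - 2*r^2 + 7*r - 4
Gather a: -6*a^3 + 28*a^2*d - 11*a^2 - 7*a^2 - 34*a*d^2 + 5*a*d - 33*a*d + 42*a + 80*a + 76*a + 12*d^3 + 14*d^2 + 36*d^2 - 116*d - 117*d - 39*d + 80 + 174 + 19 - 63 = -6*a^3 + a^2*(28*d - 18) + a*(-34*d^2 - 28*d + 198) + 12*d^3 + 50*d^2 - 272*d + 210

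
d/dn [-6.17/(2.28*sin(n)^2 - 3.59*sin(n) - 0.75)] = (28.1352*sin(n) - 22.1503)*cos(n)/(-2.28*sin(n)^2 + 3.59*sin(n) + 0.75)^2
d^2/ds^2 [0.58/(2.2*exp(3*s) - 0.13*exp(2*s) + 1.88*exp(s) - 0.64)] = ((-11.484*exp(2*s) + 0.3016*exp(s) - 1.0904)*(2.2*exp(3*s) - 0.13*exp(2*s) + 1.88*exp(s) - 0.64) + 0.58*(6.6*exp(2*s) - 0.26*exp(s) + 1.88)*(13.2*exp(2*s) - 0.52*exp(s) + 3.76)*exp(s))*exp(s)/(2.2*exp(3*s) - 0.13*exp(2*s) + 1.88*exp(s) - 0.64)^3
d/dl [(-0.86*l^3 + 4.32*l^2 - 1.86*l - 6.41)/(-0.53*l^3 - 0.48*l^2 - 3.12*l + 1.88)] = (2.22044604925031e-16*l^5 + 2.7024*l^4 + 3.3948*l^3 - 29.4135*l^2 + 10.0896*l - 23.496)/(0.2809*l^6 + 0.5088*l^5 + 3.5376*l^4 + 1.0024*l^3 + 7.9296*l^2 - 11.7312*l + 3.5344)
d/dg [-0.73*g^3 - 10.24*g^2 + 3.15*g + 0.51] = -2.19*g^2 - 20.48*g + 3.15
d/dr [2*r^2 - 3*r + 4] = 4*r - 3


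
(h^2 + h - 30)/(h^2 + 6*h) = (h - 5)/h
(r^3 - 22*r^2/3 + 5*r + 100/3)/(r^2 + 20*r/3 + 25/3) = (r^2 - 9*r + 20)/(r + 5)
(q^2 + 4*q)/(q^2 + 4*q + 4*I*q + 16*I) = q/(q + 4*I)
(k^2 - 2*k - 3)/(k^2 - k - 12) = (-k^2 + 2*k + 3)/(-k^2 + k + 12)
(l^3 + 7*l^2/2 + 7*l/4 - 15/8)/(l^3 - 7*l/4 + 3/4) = (l + 5/2)/(l - 1)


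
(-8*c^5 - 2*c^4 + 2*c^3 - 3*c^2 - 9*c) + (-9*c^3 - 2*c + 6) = -8*c^5 - 2*c^4 - 7*c^3 - 3*c^2 - 11*c + 6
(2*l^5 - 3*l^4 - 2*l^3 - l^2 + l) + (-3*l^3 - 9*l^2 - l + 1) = 2*l^5 - 3*l^4 - 5*l^3 - 10*l^2 + 1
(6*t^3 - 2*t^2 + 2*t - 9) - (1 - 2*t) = 6*t^3 - 2*t^2 + 4*t - 10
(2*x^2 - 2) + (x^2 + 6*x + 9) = 3*x^2 + 6*x + 7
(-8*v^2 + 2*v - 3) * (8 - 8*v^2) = 64*v^4 - 16*v^3 - 40*v^2 + 16*v - 24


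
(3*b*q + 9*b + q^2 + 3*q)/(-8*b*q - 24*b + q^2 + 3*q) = (3*b + q)/(-8*b + q)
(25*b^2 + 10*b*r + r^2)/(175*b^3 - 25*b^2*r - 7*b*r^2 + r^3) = (5*b + r)/(35*b^2 - 12*b*r + r^2)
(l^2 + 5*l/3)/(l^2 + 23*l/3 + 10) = l/(l + 6)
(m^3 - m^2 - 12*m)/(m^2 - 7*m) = (m^2 - m - 12)/(m - 7)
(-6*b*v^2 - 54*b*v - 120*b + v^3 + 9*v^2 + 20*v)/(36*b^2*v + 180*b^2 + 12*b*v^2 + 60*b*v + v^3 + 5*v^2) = (-6*b*v - 24*b + v^2 + 4*v)/(36*b^2 + 12*b*v + v^2)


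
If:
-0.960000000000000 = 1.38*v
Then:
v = -0.70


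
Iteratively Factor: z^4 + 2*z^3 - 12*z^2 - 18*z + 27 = (z + 3)*(z^3 - z^2 - 9*z + 9) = (z - 1)*(z + 3)*(z^2 - 9) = (z - 1)*(z + 3)^2*(z - 3)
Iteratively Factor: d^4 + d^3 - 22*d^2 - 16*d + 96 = (d - 2)*(d^3 + 3*d^2 - 16*d - 48) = (d - 4)*(d - 2)*(d^2 + 7*d + 12) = (d - 4)*(d - 2)*(d + 3)*(d + 4)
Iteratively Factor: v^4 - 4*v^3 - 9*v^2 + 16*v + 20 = (v - 5)*(v^3 + v^2 - 4*v - 4) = (v - 5)*(v + 2)*(v^2 - v - 2) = (v - 5)*(v + 1)*(v + 2)*(v - 2)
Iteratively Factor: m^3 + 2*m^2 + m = (m)*(m^2 + 2*m + 1) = m*(m + 1)*(m + 1)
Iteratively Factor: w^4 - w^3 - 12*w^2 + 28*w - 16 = (w - 2)*(w^3 + w^2 - 10*w + 8) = (w - 2)^2*(w^2 + 3*w - 4) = (w - 2)^2*(w - 1)*(w + 4)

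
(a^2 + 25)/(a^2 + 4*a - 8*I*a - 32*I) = (a^2 + 25)/(a^2 + a*(4 - 8*I) - 32*I)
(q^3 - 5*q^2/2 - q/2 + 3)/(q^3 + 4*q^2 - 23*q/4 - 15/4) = 2*(q^2 - q - 2)/(2*q^2 + 11*q + 5)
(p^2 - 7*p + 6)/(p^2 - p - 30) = (p - 1)/(p + 5)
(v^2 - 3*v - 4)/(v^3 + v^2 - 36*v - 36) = (v - 4)/(v^2 - 36)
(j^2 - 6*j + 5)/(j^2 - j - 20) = (j - 1)/(j + 4)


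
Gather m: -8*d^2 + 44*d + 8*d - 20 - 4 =-8*d^2 + 52*d - 24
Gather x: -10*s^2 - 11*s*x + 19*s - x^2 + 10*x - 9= -10*s^2 + 19*s - x^2 + x*(10 - 11*s) - 9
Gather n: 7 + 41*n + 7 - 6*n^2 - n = -6*n^2 + 40*n + 14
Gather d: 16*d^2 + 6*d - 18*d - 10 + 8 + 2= 16*d^2 - 12*d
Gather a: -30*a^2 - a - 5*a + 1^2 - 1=-30*a^2 - 6*a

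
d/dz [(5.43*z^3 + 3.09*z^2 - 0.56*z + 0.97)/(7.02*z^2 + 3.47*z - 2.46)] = (38.1186*z^4 + 37.6842*z^3 - 25.4199*z^2 - 28.8216*z - 1.9883)/(49.2804*z^4 + 48.7188*z^3 - 22.4975*z^2 - 17.0724*z + 6.0516)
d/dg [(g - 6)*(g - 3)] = 2*g - 9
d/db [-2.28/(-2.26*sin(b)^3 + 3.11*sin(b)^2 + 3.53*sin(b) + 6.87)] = (-15.4584*sin(b)^2 + 14.1816*sin(b) + 8.0484)*cos(b)/(-2.26*sin(b)^3 + 3.11*sin(b)^2 + 3.53*sin(b) + 6.87)^2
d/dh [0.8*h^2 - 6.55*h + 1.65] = 1.6*h - 6.55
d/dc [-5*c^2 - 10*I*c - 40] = -10*c - 10*I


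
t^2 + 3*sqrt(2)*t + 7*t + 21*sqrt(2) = (t + 7)*(t + 3*sqrt(2))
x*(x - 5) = x^2 - 5*x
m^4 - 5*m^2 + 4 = (m - 2)*(m - 1)*(m + 1)*(m + 2)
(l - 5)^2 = l^2 - 10*l + 25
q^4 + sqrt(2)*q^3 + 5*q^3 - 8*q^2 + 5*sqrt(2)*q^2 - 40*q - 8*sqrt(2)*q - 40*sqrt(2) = (q + 5)*(q - 2*sqrt(2))*(q + sqrt(2))*(q + 2*sqrt(2))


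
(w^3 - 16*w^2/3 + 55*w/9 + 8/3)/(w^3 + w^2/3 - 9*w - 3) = (w - 8/3)/(w + 3)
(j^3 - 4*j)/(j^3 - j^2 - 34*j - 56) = j*(j - 2)/(j^2 - 3*j - 28)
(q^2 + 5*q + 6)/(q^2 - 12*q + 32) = (q^2 + 5*q + 6)/(q^2 - 12*q + 32)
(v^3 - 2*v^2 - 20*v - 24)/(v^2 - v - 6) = (v^2 - 4*v - 12)/(v - 3)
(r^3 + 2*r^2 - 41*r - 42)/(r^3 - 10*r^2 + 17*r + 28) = (r^2 + r - 42)/(r^2 - 11*r + 28)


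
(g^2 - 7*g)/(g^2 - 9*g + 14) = g/(g - 2)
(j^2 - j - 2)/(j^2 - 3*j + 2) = (j + 1)/(j - 1)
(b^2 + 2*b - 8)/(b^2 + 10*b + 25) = (b^2 + 2*b - 8)/(b^2 + 10*b + 25)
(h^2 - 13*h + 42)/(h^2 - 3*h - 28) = (h - 6)/(h + 4)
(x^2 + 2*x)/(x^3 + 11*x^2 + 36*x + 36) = x/(x^2 + 9*x + 18)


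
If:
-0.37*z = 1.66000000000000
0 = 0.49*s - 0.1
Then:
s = 0.20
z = -4.49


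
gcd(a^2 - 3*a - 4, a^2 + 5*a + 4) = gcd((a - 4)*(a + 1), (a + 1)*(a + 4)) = a + 1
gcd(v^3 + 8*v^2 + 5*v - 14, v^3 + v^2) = 1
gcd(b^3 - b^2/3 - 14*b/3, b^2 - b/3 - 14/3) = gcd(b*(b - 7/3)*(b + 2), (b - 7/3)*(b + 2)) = b^2 - b/3 - 14/3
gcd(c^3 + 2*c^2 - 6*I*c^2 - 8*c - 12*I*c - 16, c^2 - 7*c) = 1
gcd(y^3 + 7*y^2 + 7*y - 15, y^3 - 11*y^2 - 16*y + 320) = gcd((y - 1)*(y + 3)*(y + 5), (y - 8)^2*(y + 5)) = y + 5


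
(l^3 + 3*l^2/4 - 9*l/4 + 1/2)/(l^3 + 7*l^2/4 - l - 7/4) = (4*l^2 + 7*l - 2)/(4*l^2 + 11*l + 7)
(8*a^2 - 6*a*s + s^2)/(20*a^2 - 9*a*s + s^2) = (-2*a + s)/(-5*a + s)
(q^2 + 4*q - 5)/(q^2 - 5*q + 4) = (q + 5)/(q - 4)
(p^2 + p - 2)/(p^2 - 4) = (p - 1)/(p - 2)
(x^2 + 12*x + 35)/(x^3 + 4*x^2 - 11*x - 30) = (x + 7)/(x^2 - x - 6)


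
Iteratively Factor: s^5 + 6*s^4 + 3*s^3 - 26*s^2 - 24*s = (s + 4)*(s^4 + 2*s^3 - 5*s^2 - 6*s) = s*(s + 4)*(s^3 + 2*s^2 - 5*s - 6) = s*(s + 3)*(s + 4)*(s^2 - s - 2) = s*(s + 1)*(s + 3)*(s + 4)*(s - 2)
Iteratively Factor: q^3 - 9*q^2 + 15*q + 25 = (q + 1)*(q^2 - 10*q + 25) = (q - 5)*(q + 1)*(q - 5)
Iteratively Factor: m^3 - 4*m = (m + 2)*(m^2 - 2*m) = m*(m + 2)*(m - 2)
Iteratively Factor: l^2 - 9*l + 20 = (l - 4)*(l - 5)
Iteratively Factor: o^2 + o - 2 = (o - 1)*(o + 2)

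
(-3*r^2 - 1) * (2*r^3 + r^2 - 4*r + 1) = -6*r^5 - 3*r^4 + 10*r^3 - 4*r^2 + 4*r - 1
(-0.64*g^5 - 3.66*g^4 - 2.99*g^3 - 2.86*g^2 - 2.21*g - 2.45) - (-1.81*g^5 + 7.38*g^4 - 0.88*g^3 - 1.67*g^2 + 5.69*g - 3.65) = 1.17*g^5 - 11.04*g^4 - 2.11*g^3 - 1.19*g^2 - 7.9*g + 1.2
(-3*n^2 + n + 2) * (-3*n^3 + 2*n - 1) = 9*n^5 - 3*n^4 - 12*n^3 + 5*n^2 + 3*n - 2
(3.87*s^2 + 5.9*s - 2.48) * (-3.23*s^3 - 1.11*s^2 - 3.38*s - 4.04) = -12.5001*s^5 - 23.3527*s^4 - 11.6192*s^3 - 32.824*s^2 - 15.4536*s + 10.0192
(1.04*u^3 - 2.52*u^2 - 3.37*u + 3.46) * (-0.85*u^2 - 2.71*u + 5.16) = -0.884*u^5 - 0.6764*u^4 + 15.0601*u^3 - 6.8115*u^2 - 26.7658*u + 17.8536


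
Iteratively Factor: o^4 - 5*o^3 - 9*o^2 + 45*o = (o - 5)*(o^3 - 9*o) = o*(o - 5)*(o^2 - 9) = o*(o - 5)*(o + 3)*(o - 3)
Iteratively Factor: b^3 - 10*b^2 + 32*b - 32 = (b - 2)*(b^2 - 8*b + 16) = (b - 4)*(b - 2)*(b - 4)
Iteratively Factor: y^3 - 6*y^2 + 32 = (y - 4)*(y^2 - 2*y - 8) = (y - 4)^2*(y + 2)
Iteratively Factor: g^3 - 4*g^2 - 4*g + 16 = (g + 2)*(g^2 - 6*g + 8) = (g - 4)*(g + 2)*(g - 2)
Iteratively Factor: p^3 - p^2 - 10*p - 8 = (p + 2)*(p^2 - 3*p - 4) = (p - 4)*(p + 2)*(p + 1)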